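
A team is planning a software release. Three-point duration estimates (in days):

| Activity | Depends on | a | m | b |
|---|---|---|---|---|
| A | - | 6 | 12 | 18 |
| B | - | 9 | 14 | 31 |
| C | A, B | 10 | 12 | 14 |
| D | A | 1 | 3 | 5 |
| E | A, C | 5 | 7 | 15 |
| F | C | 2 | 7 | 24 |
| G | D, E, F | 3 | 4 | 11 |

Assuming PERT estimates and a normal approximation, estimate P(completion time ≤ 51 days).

te_A = (6 + 4·12 + 18)/6 = 72/6 = 12; σ²_A = ((18−6)/6)² = 4.000
te_B = (9 + 4·14 + 31)/6 = 96/6 = 16; σ²_B = ((31−9)/6)² = 13.444
te_C = (10 + 4·12 + 14)/6 = 72/6 = 12; σ²_C = ((14−10)/6)² = 0.444
te_D = (1 + 4·3 + 5)/6 = 18/6 = 3; σ²_D = ((5−1)/6)² = 0.444
te_E = (5 + 4·7 + 15)/6 = 48/6 = 8; σ²_E = ((15−5)/6)² = 2.778
te_F = (2 + 4·7 + 24)/6 = 54/6 = 9; σ²_F = ((24−2)/6)² = 13.444
te_G = (3 + 4·4 + 11)/6 = 30/6 = 5; σ²_G = ((11−3)/6)² = 1.778

Forward pass:
ES_A = 0; EF_A = 12
ES_B = 0; EF_B = 16
ES_C = max(EF_A=12, EF_B=16) = 16; EF_C = 16+12 = 28
ES_D = 12; EF_D = 12+3 = 15
ES_E = max(EF_A=12, EF_C=28) = 28; EF_E = 28+8 = 36
ES_F = 28; EF_F = 28+9 = 37
ES_G = max(EF_D=15, EF_E=36, EF_F=37) = 37; EF_G = 37+5 = 42
Expected project duration μ = 42 days. Critical path: B → C → F → G.

Variance along critical path = 13.444 + 0.444 + 13.444 + 1.778 = 29.111; σ = √29.111 = 5.395 days.
Z = (51 − 42) / 5.395 = 1.668
P(T ≤ 51) = Φ(1.668) ≈ 0.952

0.952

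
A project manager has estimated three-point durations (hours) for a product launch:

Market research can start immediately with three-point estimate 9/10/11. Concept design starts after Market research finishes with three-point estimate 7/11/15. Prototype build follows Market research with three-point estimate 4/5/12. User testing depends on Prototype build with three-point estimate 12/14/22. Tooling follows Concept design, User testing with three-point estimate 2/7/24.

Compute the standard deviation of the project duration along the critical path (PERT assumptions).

4.26 hours

te_Market research = (9 + 4·10 + 11)/6 = 60/6 = 10; σ²_Market research = ((11−9)/6)² = 0.111
te_Concept design = (7 + 4·11 + 15)/6 = 66/6 = 11; σ²_Concept design = ((15−7)/6)² = 1.778
te_Prototype build = (4 + 4·5 + 12)/6 = 36/6 = 6; σ²_Prototype build = ((12−4)/6)² = 1.778
te_User testing = (12 + 4·14 + 22)/6 = 90/6 = 15; σ²_User testing = ((22−12)/6)² = 2.778
te_Tooling = (2 + 4·7 + 24)/6 = 54/6 = 9; σ²_Tooling = ((24−2)/6)² = 13.444

Forward pass:
ES_Market research = 0; EF_Market research = 10
ES_Concept design = 10; EF_Concept design = 10+11 = 21
ES_Prototype build = 10; EF_Prototype build = 10+6 = 16
ES_User testing = 16; EF_User testing = 16+15 = 31
ES_Tooling = max(EF_Concept design=21, EF_User testing=31) = 31; EF_Tooling = 31+9 = 40
Expected project duration μ = 40 hours. Critical path: Market research → Prototype build → User testing → Tooling.

Variance along critical path = 0.111 + 1.778 + 2.778 + 13.444 = 18.111
σ = √18.111 = 4.256 hours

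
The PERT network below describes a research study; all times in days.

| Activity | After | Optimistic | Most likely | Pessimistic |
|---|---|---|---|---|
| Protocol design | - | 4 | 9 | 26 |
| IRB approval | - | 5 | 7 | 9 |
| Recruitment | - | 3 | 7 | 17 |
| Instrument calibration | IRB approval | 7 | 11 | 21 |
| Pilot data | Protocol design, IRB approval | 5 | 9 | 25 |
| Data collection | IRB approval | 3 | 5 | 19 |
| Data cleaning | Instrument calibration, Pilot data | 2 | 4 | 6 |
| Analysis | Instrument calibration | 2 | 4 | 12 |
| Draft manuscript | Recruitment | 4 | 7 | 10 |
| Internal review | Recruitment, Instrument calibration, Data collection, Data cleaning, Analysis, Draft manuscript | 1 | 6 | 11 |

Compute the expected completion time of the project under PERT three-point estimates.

te_Protocol design = (4 + 4·9 + 26)/6 = 66/6 = 11
te_IRB approval = (5 + 4·7 + 9)/6 = 42/6 = 7
te_Recruitment = (3 + 4·7 + 17)/6 = 48/6 = 8
te_Instrument calibration = (7 + 4·11 + 21)/6 = 72/6 = 12
te_Pilot data = (5 + 4·9 + 25)/6 = 66/6 = 11
te_Data collection = (3 + 4·5 + 19)/6 = 42/6 = 7
te_Data cleaning = (2 + 4·4 + 6)/6 = 24/6 = 4
te_Analysis = (2 + 4·4 + 12)/6 = 30/6 = 5
te_Draft manuscript = (4 + 4·7 + 10)/6 = 42/6 = 7
te_Internal review = (1 + 4·6 + 11)/6 = 36/6 = 6

Forward pass:
ES_Protocol design = 0; EF_Protocol design = 11
ES_IRB approval = 0; EF_IRB approval = 7
ES_Recruitment = 0; EF_Recruitment = 8
ES_Instrument calibration = 7; EF_Instrument calibration = 7+12 = 19
ES_Pilot data = max(EF_Protocol design=11, EF_IRB approval=7) = 11; EF_Pilot data = 11+11 = 22
ES_Data collection = 7; EF_Data collection = 7+7 = 14
ES_Data cleaning = max(EF_Instrument calibration=19, EF_Pilot data=22) = 22; EF_Data cleaning = 22+4 = 26
ES_Analysis = 19; EF_Analysis = 19+5 = 24
ES_Draft manuscript = 8; EF_Draft manuscript = 8+7 = 15
ES_Internal review = max(EF_Recruitment=8, EF_Instrument calibration=19, EF_Data collection=14, EF_Data cleaning=26, EF_Analysis=24, EF_Draft manuscript=15) = 26; EF_Internal review = 26+6 = 32
Expected project duration μ = 32 days. Critical path: Protocol design → Pilot data → Data cleaning → Internal review.

32 days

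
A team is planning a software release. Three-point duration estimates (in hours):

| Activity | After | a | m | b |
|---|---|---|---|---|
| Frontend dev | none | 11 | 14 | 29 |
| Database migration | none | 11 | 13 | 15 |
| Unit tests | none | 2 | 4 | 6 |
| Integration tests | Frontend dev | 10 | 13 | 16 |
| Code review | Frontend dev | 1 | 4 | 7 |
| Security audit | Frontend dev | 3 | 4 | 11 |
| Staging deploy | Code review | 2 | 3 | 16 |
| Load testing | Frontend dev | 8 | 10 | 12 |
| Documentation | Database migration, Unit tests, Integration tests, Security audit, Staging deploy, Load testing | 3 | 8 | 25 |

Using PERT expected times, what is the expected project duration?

te_Frontend dev = (11 + 4·14 + 29)/6 = 96/6 = 16
te_Database migration = (11 + 4·13 + 15)/6 = 78/6 = 13
te_Unit tests = (2 + 4·4 + 6)/6 = 24/6 = 4
te_Integration tests = (10 + 4·13 + 16)/6 = 78/6 = 13
te_Code review = (1 + 4·4 + 7)/6 = 24/6 = 4
te_Security audit = (3 + 4·4 + 11)/6 = 30/6 = 5
te_Staging deploy = (2 + 4·3 + 16)/6 = 30/6 = 5
te_Load testing = (8 + 4·10 + 12)/6 = 60/6 = 10
te_Documentation = (3 + 4·8 + 25)/6 = 60/6 = 10

Forward pass:
ES_Frontend dev = 0; EF_Frontend dev = 16
ES_Database migration = 0; EF_Database migration = 13
ES_Unit tests = 0; EF_Unit tests = 4
ES_Integration tests = 16; EF_Integration tests = 16+13 = 29
ES_Code review = 16; EF_Code review = 16+4 = 20
ES_Security audit = 16; EF_Security audit = 16+5 = 21
ES_Staging deploy = 20; EF_Staging deploy = 20+5 = 25
ES_Load testing = 16; EF_Load testing = 16+10 = 26
ES_Documentation = max(EF_Database migration=13, EF_Unit tests=4, EF_Integration tests=29, EF_Security audit=21, EF_Staging deploy=25, EF_Load testing=26) = 29; EF_Documentation = 29+10 = 39
Expected project duration μ = 39 hours. Critical path: Frontend dev → Integration tests → Documentation.

39 hours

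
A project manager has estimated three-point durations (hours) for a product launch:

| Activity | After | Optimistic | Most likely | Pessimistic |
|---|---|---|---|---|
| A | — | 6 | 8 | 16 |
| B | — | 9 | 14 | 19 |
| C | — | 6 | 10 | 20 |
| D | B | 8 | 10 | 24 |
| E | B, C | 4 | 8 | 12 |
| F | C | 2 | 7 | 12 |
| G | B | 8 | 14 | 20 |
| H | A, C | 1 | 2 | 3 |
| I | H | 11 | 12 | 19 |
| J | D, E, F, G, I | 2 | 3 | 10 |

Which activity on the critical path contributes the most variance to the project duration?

G

te_A = (6 + 4·8 + 16)/6 = 54/6 = 9; σ²_A = ((16−6)/6)² = 2.778
te_B = (9 + 4·14 + 19)/6 = 84/6 = 14; σ²_B = ((19−9)/6)² = 2.778
te_C = (6 + 4·10 + 20)/6 = 66/6 = 11; σ²_C = ((20−6)/6)² = 5.444
te_D = (8 + 4·10 + 24)/6 = 72/6 = 12; σ²_D = ((24−8)/6)² = 7.111
te_E = (4 + 4·8 + 12)/6 = 48/6 = 8; σ²_E = ((12−4)/6)² = 1.778
te_F = (2 + 4·7 + 12)/6 = 42/6 = 7; σ²_F = ((12−2)/6)² = 2.778
te_G = (8 + 4·14 + 20)/6 = 84/6 = 14; σ²_G = ((20−8)/6)² = 4.000
te_H = (1 + 4·2 + 3)/6 = 12/6 = 2; σ²_H = ((3−1)/6)² = 0.111
te_I = (11 + 4·12 + 19)/6 = 78/6 = 13; σ²_I = ((19−11)/6)² = 1.778
te_J = (2 + 4·3 + 10)/6 = 24/6 = 4; σ²_J = ((10−2)/6)² = 1.778

Forward pass:
ES_A = 0; EF_A = 9
ES_B = 0; EF_B = 14
ES_C = 0; EF_C = 11
ES_D = 14; EF_D = 14+12 = 26
ES_E = max(EF_B=14, EF_C=11) = 14; EF_E = 14+8 = 22
ES_F = 11; EF_F = 11+7 = 18
ES_G = 14; EF_G = 14+14 = 28
ES_H = max(EF_A=9, EF_C=11) = 11; EF_H = 11+2 = 13
ES_I = 13; EF_I = 13+13 = 26
ES_J = max(EF_D=26, EF_E=22, EF_F=18, EF_G=28, EF_I=26) = 28; EF_J = 28+4 = 32
Expected project duration μ = 32 hours. Critical path: B → G → J.

Variances on critical path: σ²_B=2.778, σ²_G=4.000, σ²_J=1.778.
Largest is σ²_G = 4.000.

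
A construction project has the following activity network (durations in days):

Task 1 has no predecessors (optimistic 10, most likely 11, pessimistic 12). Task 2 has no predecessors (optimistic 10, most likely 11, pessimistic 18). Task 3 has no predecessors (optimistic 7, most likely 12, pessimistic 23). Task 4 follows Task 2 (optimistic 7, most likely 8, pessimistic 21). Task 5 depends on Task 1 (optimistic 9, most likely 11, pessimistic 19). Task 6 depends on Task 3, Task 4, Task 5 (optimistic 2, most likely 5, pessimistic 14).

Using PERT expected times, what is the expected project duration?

29 days

te_Task 1 = (10 + 4·11 + 12)/6 = 66/6 = 11
te_Task 2 = (10 + 4·11 + 18)/6 = 72/6 = 12
te_Task 3 = (7 + 4·12 + 23)/6 = 78/6 = 13
te_Task 4 = (7 + 4·8 + 21)/6 = 60/6 = 10
te_Task 5 = (9 + 4·11 + 19)/6 = 72/6 = 12
te_Task 6 = (2 + 4·5 + 14)/6 = 36/6 = 6

Forward pass:
ES_Task 1 = 0; EF_Task 1 = 11
ES_Task 2 = 0; EF_Task 2 = 12
ES_Task 3 = 0; EF_Task 3 = 13
ES_Task 4 = 12; EF_Task 4 = 12+10 = 22
ES_Task 5 = 11; EF_Task 5 = 11+12 = 23
ES_Task 6 = max(EF_Task 3=13, EF_Task 4=22, EF_Task 5=23) = 23; EF_Task 6 = 23+6 = 29
Expected project duration μ = 29 days. Critical path: Task 1 → Task 5 → Task 6.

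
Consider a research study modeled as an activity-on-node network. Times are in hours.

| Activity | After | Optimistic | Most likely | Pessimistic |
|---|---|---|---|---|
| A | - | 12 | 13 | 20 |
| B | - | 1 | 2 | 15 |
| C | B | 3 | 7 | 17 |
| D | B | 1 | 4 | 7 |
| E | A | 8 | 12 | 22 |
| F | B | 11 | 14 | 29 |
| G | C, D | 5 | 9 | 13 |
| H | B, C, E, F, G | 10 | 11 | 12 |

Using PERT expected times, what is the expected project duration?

te_A = (12 + 4·13 + 20)/6 = 84/6 = 14
te_B = (1 + 4·2 + 15)/6 = 24/6 = 4
te_C = (3 + 4·7 + 17)/6 = 48/6 = 8
te_D = (1 + 4·4 + 7)/6 = 24/6 = 4
te_E = (8 + 4·12 + 22)/6 = 78/6 = 13
te_F = (11 + 4·14 + 29)/6 = 96/6 = 16
te_G = (5 + 4·9 + 13)/6 = 54/6 = 9
te_H = (10 + 4·11 + 12)/6 = 66/6 = 11

Forward pass:
ES_A = 0; EF_A = 14
ES_B = 0; EF_B = 4
ES_C = 4; EF_C = 4+8 = 12
ES_D = 4; EF_D = 4+4 = 8
ES_E = 14; EF_E = 14+13 = 27
ES_F = 4; EF_F = 4+16 = 20
ES_G = max(EF_C=12, EF_D=8) = 12; EF_G = 12+9 = 21
ES_H = max(EF_B=4, EF_C=12, EF_E=27, EF_F=20, EF_G=21) = 27; EF_H = 27+11 = 38
Expected project duration μ = 38 hours. Critical path: A → E → H.

38 hours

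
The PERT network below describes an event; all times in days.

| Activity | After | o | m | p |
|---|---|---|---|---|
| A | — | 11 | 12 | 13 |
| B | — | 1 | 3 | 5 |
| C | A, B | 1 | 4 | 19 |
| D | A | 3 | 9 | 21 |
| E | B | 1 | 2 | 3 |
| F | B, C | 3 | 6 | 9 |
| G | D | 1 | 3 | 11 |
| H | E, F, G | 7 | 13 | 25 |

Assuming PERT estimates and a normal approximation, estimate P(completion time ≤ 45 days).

0.863

te_A = (11 + 4·12 + 13)/6 = 72/6 = 12; σ²_A = ((13−11)/6)² = 0.111
te_B = (1 + 4·3 + 5)/6 = 18/6 = 3; σ²_B = ((5−1)/6)² = 0.444
te_C = (1 + 4·4 + 19)/6 = 36/6 = 6; σ²_C = ((19−1)/6)² = 9.000
te_D = (3 + 4·9 + 21)/6 = 60/6 = 10; σ²_D = ((21−3)/6)² = 9.000
te_E = (1 + 4·2 + 3)/6 = 12/6 = 2; σ²_E = ((3−1)/6)² = 0.111
te_F = (3 + 4·6 + 9)/6 = 36/6 = 6; σ²_F = ((9−3)/6)² = 1.000
te_G = (1 + 4·3 + 11)/6 = 24/6 = 4; σ²_G = ((11−1)/6)² = 2.778
te_H = (7 + 4·13 + 25)/6 = 84/6 = 14; σ²_H = ((25−7)/6)² = 9.000

Forward pass:
ES_A = 0; EF_A = 12
ES_B = 0; EF_B = 3
ES_C = max(EF_A=12, EF_B=3) = 12; EF_C = 12+6 = 18
ES_D = 12; EF_D = 12+10 = 22
ES_E = 3; EF_E = 3+2 = 5
ES_F = max(EF_B=3, EF_C=18) = 18; EF_F = 18+6 = 24
ES_G = 22; EF_G = 22+4 = 26
ES_H = max(EF_E=5, EF_F=24, EF_G=26) = 26; EF_H = 26+14 = 40
Expected project duration μ = 40 days. Critical path: A → D → G → H.

Variance along critical path = 0.111 + 9.000 + 2.778 + 9.000 = 20.889; σ = √20.889 = 4.570 days.
Z = (45 − 40) / 4.570 = 1.094
P(T ≤ 45) = Φ(1.094) ≈ 0.863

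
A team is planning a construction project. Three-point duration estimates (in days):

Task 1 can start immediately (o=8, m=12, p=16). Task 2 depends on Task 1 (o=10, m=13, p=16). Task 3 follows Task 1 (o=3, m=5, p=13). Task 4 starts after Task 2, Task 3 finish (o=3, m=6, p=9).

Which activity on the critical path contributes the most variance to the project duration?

Task 1

te_Task 1 = (8 + 4·12 + 16)/6 = 72/6 = 12; σ²_Task 1 = ((16−8)/6)² = 1.778
te_Task 2 = (10 + 4·13 + 16)/6 = 78/6 = 13; σ²_Task 2 = ((16−10)/6)² = 1.000
te_Task 3 = (3 + 4·5 + 13)/6 = 36/6 = 6; σ²_Task 3 = ((13−3)/6)² = 2.778
te_Task 4 = (3 + 4·6 + 9)/6 = 36/6 = 6; σ²_Task 4 = ((9−3)/6)² = 1.000

Forward pass:
ES_Task 1 = 0; EF_Task 1 = 12
ES_Task 2 = 12; EF_Task 2 = 12+13 = 25
ES_Task 3 = 12; EF_Task 3 = 12+6 = 18
ES_Task 4 = max(EF_Task 2=25, EF_Task 3=18) = 25; EF_Task 4 = 25+6 = 31
Expected project duration μ = 31 days. Critical path: Task 1 → Task 2 → Task 4.

Variances on critical path: σ²_Task 1=1.778, σ²_Task 2=1.000, σ²_Task 4=1.000.
Largest is σ²_Task 1 = 1.778.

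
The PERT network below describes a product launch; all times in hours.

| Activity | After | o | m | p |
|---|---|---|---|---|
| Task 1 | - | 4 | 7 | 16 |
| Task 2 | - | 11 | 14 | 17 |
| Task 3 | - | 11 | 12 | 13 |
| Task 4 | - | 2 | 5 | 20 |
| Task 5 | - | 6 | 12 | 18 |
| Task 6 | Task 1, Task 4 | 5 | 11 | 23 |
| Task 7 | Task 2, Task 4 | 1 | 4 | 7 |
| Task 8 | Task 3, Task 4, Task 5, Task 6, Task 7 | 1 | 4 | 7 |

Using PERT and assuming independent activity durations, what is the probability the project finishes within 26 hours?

0.704

te_Task 1 = (4 + 4·7 + 16)/6 = 48/6 = 8; σ²_Task 1 = ((16−4)/6)² = 4.000
te_Task 2 = (11 + 4·14 + 17)/6 = 84/6 = 14; σ²_Task 2 = ((17−11)/6)² = 1.000
te_Task 3 = (11 + 4·12 + 13)/6 = 72/6 = 12; σ²_Task 3 = ((13−11)/6)² = 0.111
te_Task 4 = (2 + 4·5 + 20)/6 = 42/6 = 7; σ²_Task 4 = ((20−2)/6)² = 9.000
te_Task 5 = (6 + 4·12 + 18)/6 = 72/6 = 12; σ²_Task 5 = ((18−6)/6)² = 4.000
te_Task 6 = (5 + 4·11 + 23)/6 = 72/6 = 12; σ²_Task 6 = ((23−5)/6)² = 9.000
te_Task 7 = (1 + 4·4 + 7)/6 = 24/6 = 4; σ²_Task 7 = ((7−1)/6)² = 1.000
te_Task 8 = (1 + 4·4 + 7)/6 = 24/6 = 4; σ²_Task 8 = ((7−1)/6)² = 1.000

Forward pass:
ES_Task 1 = 0; EF_Task 1 = 8
ES_Task 2 = 0; EF_Task 2 = 14
ES_Task 3 = 0; EF_Task 3 = 12
ES_Task 4 = 0; EF_Task 4 = 7
ES_Task 5 = 0; EF_Task 5 = 12
ES_Task 6 = max(EF_Task 1=8, EF_Task 4=7) = 8; EF_Task 6 = 8+12 = 20
ES_Task 7 = max(EF_Task 2=14, EF_Task 4=7) = 14; EF_Task 7 = 14+4 = 18
ES_Task 8 = max(EF_Task 3=12, EF_Task 4=7, EF_Task 5=12, EF_Task 6=20, EF_Task 7=18) = 20; EF_Task 8 = 20+4 = 24
Expected project duration μ = 24 hours. Critical path: Task 1 → Task 6 → Task 8.

Variance along critical path = 4.000 + 9.000 + 1.000 = 14.000; σ = √14.000 = 3.742 hours.
Z = (26 − 24) / 3.742 = 0.535
P(T ≤ 26) = Φ(0.535) ≈ 0.704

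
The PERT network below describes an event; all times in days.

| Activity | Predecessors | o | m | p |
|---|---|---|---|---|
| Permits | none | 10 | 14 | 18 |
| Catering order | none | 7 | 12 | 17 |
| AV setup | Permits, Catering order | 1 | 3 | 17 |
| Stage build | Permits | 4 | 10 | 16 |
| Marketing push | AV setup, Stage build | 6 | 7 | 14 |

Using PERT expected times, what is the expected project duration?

32 days

te_Permits = (10 + 4·14 + 18)/6 = 84/6 = 14
te_Catering order = (7 + 4·12 + 17)/6 = 72/6 = 12
te_AV setup = (1 + 4·3 + 17)/6 = 30/6 = 5
te_Stage build = (4 + 4·10 + 16)/6 = 60/6 = 10
te_Marketing push = (6 + 4·7 + 14)/6 = 48/6 = 8

Forward pass:
ES_Permits = 0; EF_Permits = 14
ES_Catering order = 0; EF_Catering order = 12
ES_AV setup = max(EF_Permits=14, EF_Catering order=12) = 14; EF_AV setup = 14+5 = 19
ES_Stage build = 14; EF_Stage build = 14+10 = 24
ES_Marketing push = max(EF_AV setup=19, EF_Stage build=24) = 24; EF_Marketing push = 24+8 = 32
Expected project duration μ = 32 days. Critical path: Permits → Stage build → Marketing push.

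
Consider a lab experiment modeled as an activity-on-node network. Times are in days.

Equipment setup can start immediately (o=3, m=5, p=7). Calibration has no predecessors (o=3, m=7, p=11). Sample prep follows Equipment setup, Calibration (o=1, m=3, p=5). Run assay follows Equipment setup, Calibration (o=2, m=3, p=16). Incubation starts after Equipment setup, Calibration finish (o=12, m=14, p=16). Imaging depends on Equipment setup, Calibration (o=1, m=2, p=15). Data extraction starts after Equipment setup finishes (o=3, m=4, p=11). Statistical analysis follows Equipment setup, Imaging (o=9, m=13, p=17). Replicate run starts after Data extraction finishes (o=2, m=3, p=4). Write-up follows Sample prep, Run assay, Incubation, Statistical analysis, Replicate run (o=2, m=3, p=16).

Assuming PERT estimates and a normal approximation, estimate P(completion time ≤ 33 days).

te_Equipment setup = (3 + 4·5 + 7)/6 = 30/6 = 5; σ²_Equipment setup = ((7−3)/6)² = 0.444
te_Calibration = (3 + 4·7 + 11)/6 = 42/6 = 7; σ²_Calibration = ((11−3)/6)² = 1.778
te_Sample prep = (1 + 4·3 + 5)/6 = 18/6 = 3; σ²_Sample prep = ((5−1)/6)² = 0.444
te_Run assay = (2 + 4·3 + 16)/6 = 30/6 = 5; σ²_Run assay = ((16−2)/6)² = 5.444
te_Incubation = (12 + 4·14 + 16)/6 = 84/6 = 14; σ²_Incubation = ((16−12)/6)² = 0.444
te_Imaging = (1 + 4·2 + 15)/6 = 24/6 = 4; σ²_Imaging = ((15−1)/6)² = 5.444
te_Data extraction = (3 + 4·4 + 11)/6 = 30/6 = 5; σ²_Data extraction = ((11−3)/6)² = 1.778
te_Statistical analysis = (9 + 4·13 + 17)/6 = 78/6 = 13; σ²_Statistical analysis = ((17−9)/6)² = 1.778
te_Replicate run = (2 + 4·3 + 4)/6 = 18/6 = 3; σ²_Replicate run = ((4−2)/6)² = 0.111
te_Write-up = (2 + 4·3 + 16)/6 = 30/6 = 5; σ²_Write-up = ((16−2)/6)² = 5.444

Forward pass:
ES_Equipment setup = 0; EF_Equipment setup = 5
ES_Calibration = 0; EF_Calibration = 7
ES_Sample prep = max(EF_Equipment setup=5, EF_Calibration=7) = 7; EF_Sample prep = 7+3 = 10
ES_Run assay = max(EF_Equipment setup=5, EF_Calibration=7) = 7; EF_Run assay = 7+5 = 12
ES_Incubation = max(EF_Equipment setup=5, EF_Calibration=7) = 7; EF_Incubation = 7+14 = 21
ES_Imaging = max(EF_Equipment setup=5, EF_Calibration=7) = 7; EF_Imaging = 7+4 = 11
ES_Data extraction = 5; EF_Data extraction = 5+5 = 10
ES_Statistical analysis = max(EF_Equipment setup=5, EF_Imaging=11) = 11; EF_Statistical analysis = 11+13 = 24
ES_Replicate run = 10; EF_Replicate run = 10+3 = 13
ES_Write-up = max(EF_Sample prep=10, EF_Run assay=12, EF_Incubation=21, EF_Statistical analysis=24, EF_Replicate run=13) = 24; EF_Write-up = 24+5 = 29
Expected project duration μ = 29 days. Critical path: Calibration → Imaging → Statistical analysis → Write-up.

Variance along critical path = 1.778 + 5.444 + 1.778 + 5.444 = 14.444; σ = √14.444 = 3.801 days.
Z = (33 − 29) / 3.801 = 1.052
P(T ≤ 33) = Φ(1.052) ≈ 0.854

0.854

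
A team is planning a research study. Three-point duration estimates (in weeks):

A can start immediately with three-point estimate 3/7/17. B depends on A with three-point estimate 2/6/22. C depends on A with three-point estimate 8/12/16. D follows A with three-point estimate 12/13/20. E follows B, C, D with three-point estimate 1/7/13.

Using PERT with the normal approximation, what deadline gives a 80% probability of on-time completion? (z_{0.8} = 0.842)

31.8 weeks

te_A = (3 + 4·7 + 17)/6 = 48/6 = 8; σ²_A = ((17−3)/6)² = 5.444
te_B = (2 + 4·6 + 22)/6 = 48/6 = 8; σ²_B = ((22−2)/6)² = 11.111
te_C = (8 + 4·12 + 16)/6 = 72/6 = 12; σ²_C = ((16−8)/6)² = 1.778
te_D = (12 + 4·13 + 20)/6 = 84/6 = 14; σ²_D = ((20−12)/6)² = 1.778
te_E = (1 + 4·7 + 13)/6 = 42/6 = 7; σ²_E = ((13−1)/6)² = 4.000

Forward pass:
ES_A = 0; EF_A = 8
ES_B = 8; EF_B = 8+8 = 16
ES_C = 8; EF_C = 8+12 = 20
ES_D = 8; EF_D = 8+14 = 22
ES_E = max(EF_B=16, EF_C=20, EF_D=22) = 22; EF_E = 22+7 = 29
Expected project duration μ = 29 weeks. Critical path: A → D → E.

Variance along critical path = 5.444 + 1.778 + 4.000 = 11.222; σ = 3.350 weeks.
D = μ + z·σ = 29 + 0.842·3.350 = 31.8 weeks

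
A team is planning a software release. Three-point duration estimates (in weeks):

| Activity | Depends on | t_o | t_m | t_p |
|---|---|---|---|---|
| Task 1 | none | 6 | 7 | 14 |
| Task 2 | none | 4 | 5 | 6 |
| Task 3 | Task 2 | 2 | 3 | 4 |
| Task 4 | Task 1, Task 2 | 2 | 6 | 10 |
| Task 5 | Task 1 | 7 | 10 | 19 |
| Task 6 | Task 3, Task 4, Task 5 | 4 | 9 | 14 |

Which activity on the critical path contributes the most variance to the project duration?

Task 5

te_Task 1 = (6 + 4·7 + 14)/6 = 48/6 = 8; σ²_Task 1 = ((14−6)/6)² = 1.778
te_Task 2 = (4 + 4·5 + 6)/6 = 30/6 = 5; σ²_Task 2 = ((6−4)/6)² = 0.111
te_Task 3 = (2 + 4·3 + 4)/6 = 18/6 = 3; σ²_Task 3 = ((4−2)/6)² = 0.111
te_Task 4 = (2 + 4·6 + 10)/6 = 36/6 = 6; σ²_Task 4 = ((10−2)/6)² = 1.778
te_Task 5 = (7 + 4·10 + 19)/6 = 66/6 = 11; σ²_Task 5 = ((19−7)/6)² = 4.000
te_Task 6 = (4 + 4·9 + 14)/6 = 54/6 = 9; σ²_Task 6 = ((14−4)/6)² = 2.778

Forward pass:
ES_Task 1 = 0; EF_Task 1 = 8
ES_Task 2 = 0; EF_Task 2 = 5
ES_Task 3 = 5; EF_Task 3 = 5+3 = 8
ES_Task 4 = max(EF_Task 1=8, EF_Task 2=5) = 8; EF_Task 4 = 8+6 = 14
ES_Task 5 = 8; EF_Task 5 = 8+11 = 19
ES_Task 6 = max(EF_Task 3=8, EF_Task 4=14, EF_Task 5=19) = 19; EF_Task 6 = 19+9 = 28
Expected project duration μ = 28 weeks. Critical path: Task 1 → Task 5 → Task 6.

Variances on critical path: σ²_Task 1=1.778, σ²_Task 5=4.000, σ²_Task 6=2.778.
Largest is σ²_Task 5 = 4.000.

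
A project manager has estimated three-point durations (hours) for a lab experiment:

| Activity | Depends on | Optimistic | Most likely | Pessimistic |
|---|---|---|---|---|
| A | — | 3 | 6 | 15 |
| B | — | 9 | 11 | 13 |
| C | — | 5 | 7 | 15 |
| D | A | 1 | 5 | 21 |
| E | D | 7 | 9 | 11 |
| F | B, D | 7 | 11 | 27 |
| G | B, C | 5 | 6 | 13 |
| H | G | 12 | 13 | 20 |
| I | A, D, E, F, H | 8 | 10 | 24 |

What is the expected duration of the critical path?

44 hours

te_A = (3 + 4·6 + 15)/6 = 42/6 = 7
te_B = (9 + 4·11 + 13)/6 = 66/6 = 11
te_C = (5 + 4·7 + 15)/6 = 48/6 = 8
te_D = (1 + 4·5 + 21)/6 = 42/6 = 7
te_E = (7 + 4·9 + 11)/6 = 54/6 = 9
te_F = (7 + 4·11 + 27)/6 = 78/6 = 13
te_G = (5 + 4·6 + 13)/6 = 42/6 = 7
te_H = (12 + 4·13 + 20)/6 = 84/6 = 14
te_I = (8 + 4·10 + 24)/6 = 72/6 = 12

Forward pass:
ES_A = 0; EF_A = 7
ES_B = 0; EF_B = 11
ES_C = 0; EF_C = 8
ES_D = 7; EF_D = 7+7 = 14
ES_E = 14; EF_E = 14+9 = 23
ES_F = max(EF_B=11, EF_D=14) = 14; EF_F = 14+13 = 27
ES_G = max(EF_B=11, EF_C=8) = 11; EF_G = 11+7 = 18
ES_H = 18; EF_H = 18+14 = 32
ES_I = max(EF_A=7, EF_D=14, EF_E=23, EF_F=27, EF_H=32) = 32; EF_I = 32+12 = 44
Expected project duration μ = 44 hours. Critical path: B → G → H → I.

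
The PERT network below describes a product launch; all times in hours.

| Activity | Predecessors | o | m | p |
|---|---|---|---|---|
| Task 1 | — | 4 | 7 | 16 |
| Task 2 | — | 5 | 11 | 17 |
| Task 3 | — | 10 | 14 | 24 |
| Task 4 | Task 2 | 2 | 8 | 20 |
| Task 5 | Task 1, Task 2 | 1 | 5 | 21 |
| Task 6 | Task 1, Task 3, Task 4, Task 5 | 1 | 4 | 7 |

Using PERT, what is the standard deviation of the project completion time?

3.74 hours

te_Task 1 = (4 + 4·7 + 16)/6 = 48/6 = 8; σ²_Task 1 = ((16−4)/6)² = 4.000
te_Task 2 = (5 + 4·11 + 17)/6 = 66/6 = 11; σ²_Task 2 = ((17−5)/6)² = 4.000
te_Task 3 = (10 + 4·14 + 24)/6 = 90/6 = 15; σ²_Task 3 = ((24−10)/6)² = 5.444
te_Task 4 = (2 + 4·8 + 20)/6 = 54/6 = 9; σ²_Task 4 = ((20−2)/6)² = 9.000
te_Task 5 = (1 + 4·5 + 21)/6 = 42/6 = 7; σ²_Task 5 = ((21−1)/6)² = 11.111
te_Task 6 = (1 + 4·4 + 7)/6 = 24/6 = 4; σ²_Task 6 = ((7−1)/6)² = 1.000

Forward pass:
ES_Task 1 = 0; EF_Task 1 = 8
ES_Task 2 = 0; EF_Task 2 = 11
ES_Task 3 = 0; EF_Task 3 = 15
ES_Task 4 = 11; EF_Task 4 = 11+9 = 20
ES_Task 5 = max(EF_Task 1=8, EF_Task 2=11) = 11; EF_Task 5 = 11+7 = 18
ES_Task 6 = max(EF_Task 1=8, EF_Task 3=15, EF_Task 4=20, EF_Task 5=18) = 20; EF_Task 6 = 20+4 = 24
Expected project duration μ = 24 hours. Critical path: Task 2 → Task 4 → Task 6.

Variance along critical path = 4.000 + 9.000 + 1.000 = 14.000
σ = √14.000 = 3.742 hours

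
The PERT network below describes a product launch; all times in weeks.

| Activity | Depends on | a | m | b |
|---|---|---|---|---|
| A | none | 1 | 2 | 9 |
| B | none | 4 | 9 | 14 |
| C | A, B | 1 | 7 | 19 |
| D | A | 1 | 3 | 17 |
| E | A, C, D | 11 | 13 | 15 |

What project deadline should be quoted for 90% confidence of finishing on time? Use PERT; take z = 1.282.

34.5 weeks

te_A = (1 + 4·2 + 9)/6 = 18/6 = 3; σ²_A = ((9−1)/6)² = 1.778
te_B = (4 + 4·9 + 14)/6 = 54/6 = 9; σ²_B = ((14−4)/6)² = 2.778
te_C = (1 + 4·7 + 19)/6 = 48/6 = 8; σ²_C = ((19−1)/6)² = 9.000
te_D = (1 + 4·3 + 17)/6 = 30/6 = 5; σ²_D = ((17−1)/6)² = 7.111
te_E = (11 + 4·13 + 15)/6 = 78/6 = 13; σ²_E = ((15−11)/6)² = 0.444

Forward pass:
ES_A = 0; EF_A = 3
ES_B = 0; EF_B = 9
ES_C = max(EF_A=3, EF_B=9) = 9; EF_C = 9+8 = 17
ES_D = 3; EF_D = 3+5 = 8
ES_E = max(EF_A=3, EF_C=17, EF_D=8) = 17; EF_E = 17+13 = 30
Expected project duration μ = 30 weeks. Critical path: B → C → E.

Variance along critical path = 2.778 + 9.000 + 0.444 = 12.222; σ = 3.496 weeks.
D = μ + z·σ = 30 + 1.282·3.496 = 34.5 weeks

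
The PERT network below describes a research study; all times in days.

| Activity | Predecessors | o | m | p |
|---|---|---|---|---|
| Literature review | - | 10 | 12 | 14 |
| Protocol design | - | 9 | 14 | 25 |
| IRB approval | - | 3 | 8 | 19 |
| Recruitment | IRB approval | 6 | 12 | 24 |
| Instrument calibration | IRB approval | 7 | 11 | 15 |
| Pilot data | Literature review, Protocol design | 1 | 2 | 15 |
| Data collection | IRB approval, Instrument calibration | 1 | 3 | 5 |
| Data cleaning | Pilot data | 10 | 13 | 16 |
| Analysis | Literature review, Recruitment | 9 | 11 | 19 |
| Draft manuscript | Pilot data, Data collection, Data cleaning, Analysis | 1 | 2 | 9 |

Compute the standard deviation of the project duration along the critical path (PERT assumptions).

te_Literature review = (10 + 4·12 + 14)/6 = 72/6 = 12; σ²_Literature review = ((14−10)/6)² = 0.444
te_Protocol design = (9 + 4·14 + 25)/6 = 90/6 = 15; σ²_Protocol design = ((25−9)/6)² = 7.111
te_IRB approval = (3 + 4·8 + 19)/6 = 54/6 = 9; σ²_IRB approval = ((19−3)/6)² = 7.111
te_Recruitment = (6 + 4·12 + 24)/6 = 78/6 = 13; σ²_Recruitment = ((24−6)/6)² = 9.000
te_Instrument calibration = (7 + 4·11 + 15)/6 = 66/6 = 11; σ²_Instrument calibration = ((15−7)/6)² = 1.778
te_Pilot data = (1 + 4·2 + 15)/6 = 24/6 = 4; σ²_Pilot data = ((15−1)/6)² = 5.444
te_Data collection = (1 + 4·3 + 5)/6 = 18/6 = 3; σ²_Data collection = ((5−1)/6)² = 0.444
te_Data cleaning = (10 + 4·13 + 16)/6 = 78/6 = 13; σ²_Data cleaning = ((16−10)/6)² = 1.000
te_Analysis = (9 + 4·11 + 19)/6 = 72/6 = 12; σ²_Analysis = ((19−9)/6)² = 2.778
te_Draft manuscript = (1 + 4·2 + 9)/6 = 18/6 = 3; σ²_Draft manuscript = ((9−1)/6)² = 1.778

Forward pass:
ES_Literature review = 0; EF_Literature review = 12
ES_Protocol design = 0; EF_Protocol design = 15
ES_IRB approval = 0; EF_IRB approval = 9
ES_Recruitment = 9; EF_Recruitment = 9+13 = 22
ES_Instrument calibration = 9; EF_Instrument calibration = 9+11 = 20
ES_Pilot data = max(EF_Literature review=12, EF_Protocol design=15) = 15; EF_Pilot data = 15+4 = 19
ES_Data collection = max(EF_IRB approval=9, EF_Instrument calibration=20) = 20; EF_Data collection = 20+3 = 23
ES_Data cleaning = 19; EF_Data cleaning = 19+13 = 32
ES_Analysis = max(EF_Literature review=12, EF_Recruitment=22) = 22; EF_Analysis = 22+12 = 34
ES_Draft manuscript = max(EF_Pilot data=19, EF_Data collection=23, EF_Data cleaning=32, EF_Analysis=34) = 34; EF_Draft manuscript = 34+3 = 37
Expected project duration μ = 37 days. Critical path: IRB approval → Recruitment → Analysis → Draft manuscript.

Variance along critical path = 7.111 + 9.000 + 2.778 + 1.778 = 20.667
σ = √20.667 = 4.546 days

4.55 days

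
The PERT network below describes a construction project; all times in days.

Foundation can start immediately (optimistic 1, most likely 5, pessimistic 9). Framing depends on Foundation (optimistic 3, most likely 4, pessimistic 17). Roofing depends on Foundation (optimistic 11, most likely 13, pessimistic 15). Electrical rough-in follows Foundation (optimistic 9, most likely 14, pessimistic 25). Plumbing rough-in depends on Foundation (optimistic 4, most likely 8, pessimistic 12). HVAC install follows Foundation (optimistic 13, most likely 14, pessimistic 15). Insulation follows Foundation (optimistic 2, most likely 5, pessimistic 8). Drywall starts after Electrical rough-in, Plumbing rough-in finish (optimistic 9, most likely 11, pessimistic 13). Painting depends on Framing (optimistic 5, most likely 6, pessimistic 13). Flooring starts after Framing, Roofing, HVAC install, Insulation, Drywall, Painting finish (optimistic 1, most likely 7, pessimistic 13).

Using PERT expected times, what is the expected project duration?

te_Foundation = (1 + 4·5 + 9)/6 = 30/6 = 5
te_Framing = (3 + 4·4 + 17)/6 = 36/6 = 6
te_Roofing = (11 + 4·13 + 15)/6 = 78/6 = 13
te_Electrical rough-in = (9 + 4·14 + 25)/6 = 90/6 = 15
te_Plumbing rough-in = (4 + 4·8 + 12)/6 = 48/6 = 8
te_HVAC install = (13 + 4·14 + 15)/6 = 84/6 = 14
te_Insulation = (2 + 4·5 + 8)/6 = 30/6 = 5
te_Drywall = (9 + 4·11 + 13)/6 = 66/6 = 11
te_Painting = (5 + 4·6 + 13)/6 = 42/6 = 7
te_Flooring = (1 + 4·7 + 13)/6 = 42/6 = 7

Forward pass:
ES_Foundation = 0; EF_Foundation = 5
ES_Framing = 5; EF_Framing = 5+6 = 11
ES_Roofing = 5; EF_Roofing = 5+13 = 18
ES_Electrical rough-in = 5; EF_Electrical rough-in = 5+15 = 20
ES_Plumbing rough-in = 5; EF_Plumbing rough-in = 5+8 = 13
ES_HVAC install = 5; EF_HVAC install = 5+14 = 19
ES_Insulation = 5; EF_Insulation = 5+5 = 10
ES_Drywall = max(EF_Electrical rough-in=20, EF_Plumbing rough-in=13) = 20; EF_Drywall = 20+11 = 31
ES_Painting = 11; EF_Painting = 11+7 = 18
ES_Flooring = max(EF_Framing=11, EF_Roofing=18, EF_HVAC install=19, EF_Insulation=10, EF_Drywall=31, EF_Painting=18) = 31; EF_Flooring = 31+7 = 38
Expected project duration μ = 38 days. Critical path: Foundation → Electrical rough-in → Drywall → Flooring.

38 days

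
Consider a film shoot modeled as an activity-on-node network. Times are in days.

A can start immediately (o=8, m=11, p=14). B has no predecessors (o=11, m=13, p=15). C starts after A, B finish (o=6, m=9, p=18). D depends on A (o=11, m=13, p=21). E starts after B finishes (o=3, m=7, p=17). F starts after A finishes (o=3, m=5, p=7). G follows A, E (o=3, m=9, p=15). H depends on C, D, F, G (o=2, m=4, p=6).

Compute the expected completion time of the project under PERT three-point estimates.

te_A = (8 + 4·11 + 14)/6 = 66/6 = 11
te_B = (11 + 4·13 + 15)/6 = 78/6 = 13
te_C = (6 + 4·9 + 18)/6 = 60/6 = 10
te_D = (11 + 4·13 + 21)/6 = 84/6 = 14
te_E = (3 + 4·7 + 17)/6 = 48/6 = 8
te_F = (3 + 4·5 + 7)/6 = 30/6 = 5
te_G = (3 + 4·9 + 15)/6 = 54/6 = 9
te_H = (2 + 4·4 + 6)/6 = 24/6 = 4

Forward pass:
ES_A = 0; EF_A = 11
ES_B = 0; EF_B = 13
ES_C = max(EF_A=11, EF_B=13) = 13; EF_C = 13+10 = 23
ES_D = 11; EF_D = 11+14 = 25
ES_E = 13; EF_E = 13+8 = 21
ES_F = 11; EF_F = 11+5 = 16
ES_G = max(EF_A=11, EF_E=21) = 21; EF_G = 21+9 = 30
ES_H = max(EF_C=23, EF_D=25, EF_F=16, EF_G=30) = 30; EF_H = 30+4 = 34
Expected project duration μ = 34 days. Critical path: B → E → G → H.

34 days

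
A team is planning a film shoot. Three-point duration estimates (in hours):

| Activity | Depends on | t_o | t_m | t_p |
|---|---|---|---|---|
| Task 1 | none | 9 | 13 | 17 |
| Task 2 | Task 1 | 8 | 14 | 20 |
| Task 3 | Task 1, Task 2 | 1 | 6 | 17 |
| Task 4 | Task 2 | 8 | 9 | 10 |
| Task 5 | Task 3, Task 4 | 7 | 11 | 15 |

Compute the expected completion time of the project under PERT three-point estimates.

te_Task 1 = (9 + 4·13 + 17)/6 = 78/6 = 13
te_Task 2 = (8 + 4·14 + 20)/6 = 84/6 = 14
te_Task 3 = (1 + 4·6 + 17)/6 = 42/6 = 7
te_Task 4 = (8 + 4·9 + 10)/6 = 54/6 = 9
te_Task 5 = (7 + 4·11 + 15)/6 = 66/6 = 11

Forward pass:
ES_Task 1 = 0; EF_Task 1 = 13
ES_Task 2 = 13; EF_Task 2 = 13+14 = 27
ES_Task 3 = max(EF_Task 1=13, EF_Task 2=27) = 27; EF_Task 3 = 27+7 = 34
ES_Task 4 = 27; EF_Task 4 = 27+9 = 36
ES_Task 5 = max(EF_Task 3=34, EF_Task 4=36) = 36; EF_Task 5 = 36+11 = 47
Expected project duration μ = 47 hours. Critical path: Task 1 → Task 2 → Task 4 → Task 5.

47 hours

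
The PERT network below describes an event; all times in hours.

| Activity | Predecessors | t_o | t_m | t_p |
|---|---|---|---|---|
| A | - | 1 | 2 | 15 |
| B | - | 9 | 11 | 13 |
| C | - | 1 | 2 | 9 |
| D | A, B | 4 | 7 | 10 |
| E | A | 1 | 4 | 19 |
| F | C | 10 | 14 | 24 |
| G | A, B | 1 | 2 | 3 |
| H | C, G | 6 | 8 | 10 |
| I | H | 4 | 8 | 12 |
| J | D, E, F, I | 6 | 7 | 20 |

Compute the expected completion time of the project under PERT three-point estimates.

38 hours

te_A = (1 + 4·2 + 15)/6 = 24/6 = 4
te_B = (9 + 4·11 + 13)/6 = 66/6 = 11
te_C = (1 + 4·2 + 9)/6 = 18/6 = 3
te_D = (4 + 4·7 + 10)/6 = 42/6 = 7
te_E = (1 + 4·4 + 19)/6 = 36/6 = 6
te_F = (10 + 4·14 + 24)/6 = 90/6 = 15
te_G = (1 + 4·2 + 3)/6 = 12/6 = 2
te_H = (6 + 4·8 + 10)/6 = 48/6 = 8
te_I = (4 + 4·8 + 12)/6 = 48/6 = 8
te_J = (6 + 4·7 + 20)/6 = 54/6 = 9

Forward pass:
ES_A = 0; EF_A = 4
ES_B = 0; EF_B = 11
ES_C = 0; EF_C = 3
ES_D = max(EF_A=4, EF_B=11) = 11; EF_D = 11+7 = 18
ES_E = 4; EF_E = 4+6 = 10
ES_F = 3; EF_F = 3+15 = 18
ES_G = max(EF_A=4, EF_B=11) = 11; EF_G = 11+2 = 13
ES_H = max(EF_C=3, EF_G=13) = 13; EF_H = 13+8 = 21
ES_I = 21; EF_I = 21+8 = 29
ES_J = max(EF_D=18, EF_E=10, EF_F=18, EF_I=29) = 29; EF_J = 29+9 = 38
Expected project duration μ = 38 hours. Critical path: B → G → H → I → J.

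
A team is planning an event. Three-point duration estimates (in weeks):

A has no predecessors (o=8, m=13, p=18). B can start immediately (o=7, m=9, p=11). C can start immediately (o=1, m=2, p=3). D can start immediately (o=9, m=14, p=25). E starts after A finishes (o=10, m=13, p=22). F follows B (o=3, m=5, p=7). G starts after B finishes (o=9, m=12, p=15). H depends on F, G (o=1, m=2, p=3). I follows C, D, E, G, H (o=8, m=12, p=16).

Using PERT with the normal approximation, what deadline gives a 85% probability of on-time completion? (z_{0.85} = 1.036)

te_A = (8 + 4·13 + 18)/6 = 78/6 = 13; σ²_A = ((18−8)/6)² = 2.778
te_B = (7 + 4·9 + 11)/6 = 54/6 = 9; σ²_B = ((11−7)/6)² = 0.444
te_C = (1 + 4·2 + 3)/6 = 12/6 = 2; σ²_C = ((3−1)/6)² = 0.111
te_D = (9 + 4·14 + 25)/6 = 90/6 = 15; σ²_D = ((25−9)/6)² = 7.111
te_E = (10 + 4·13 + 22)/6 = 84/6 = 14; σ²_E = ((22−10)/6)² = 4.000
te_F = (3 + 4·5 + 7)/6 = 30/6 = 5; σ²_F = ((7−3)/6)² = 0.444
te_G = (9 + 4·12 + 15)/6 = 72/6 = 12; σ²_G = ((15−9)/6)² = 1.000
te_H = (1 + 4·2 + 3)/6 = 12/6 = 2; σ²_H = ((3−1)/6)² = 0.111
te_I = (8 + 4·12 + 16)/6 = 72/6 = 12; σ²_I = ((16−8)/6)² = 1.778

Forward pass:
ES_A = 0; EF_A = 13
ES_B = 0; EF_B = 9
ES_C = 0; EF_C = 2
ES_D = 0; EF_D = 15
ES_E = 13; EF_E = 13+14 = 27
ES_F = 9; EF_F = 9+5 = 14
ES_G = 9; EF_G = 9+12 = 21
ES_H = max(EF_F=14, EF_G=21) = 21; EF_H = 21+2 = 23
ES_I = max(EF_C=2, EF_D=15, EF_E=27, EF_G=21, EF_H=23) = 27; EF_I = 27+12 = 39
Expected project duration μ = 39 weeks. Critical path: A → E → I.

Variance along critical path = 2.778 + 4.000 + 1.778 = 8.556; σ = 2.925 weeks.
D = μ + z·σ = 39 + 1.036·2.925 = 42.0 weeks

42.0 weeks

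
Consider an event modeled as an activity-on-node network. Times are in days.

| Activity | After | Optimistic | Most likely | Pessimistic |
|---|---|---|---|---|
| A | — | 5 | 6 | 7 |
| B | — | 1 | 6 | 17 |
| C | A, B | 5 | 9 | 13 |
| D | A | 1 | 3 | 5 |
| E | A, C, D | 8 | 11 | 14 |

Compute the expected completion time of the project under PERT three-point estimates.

te_A = (5 + 4·6 + 7)/6 = 36/6 = 6
te_B = (1 + 4·6 + 17)/6 = 42/6 = 7
te_C = (5 + 4·9 + 13)/6 = 54/6 = 9
te_D = (1 + 4·3 + 5)/6 = 18/6 = 3
te_E = (8 + 4·11 + 14)/6 = 66/6 = 11

Forward pass:
ES_A = 0; EF_A = 6
ES_B = 0; EF_B = 7
ES_C = max(EF_A=6, EF_B=7) = 7; EF_C = 7+9 = 16
ES_D = 6; EF_D = 6+3 = 9
ES_E = max(EF_A=6, EF_C=16, EF_D=9) = 16; EF_E = 16+11 = 27
Expected project duration μ = 27 days. Critical path: B → C → E.

27 days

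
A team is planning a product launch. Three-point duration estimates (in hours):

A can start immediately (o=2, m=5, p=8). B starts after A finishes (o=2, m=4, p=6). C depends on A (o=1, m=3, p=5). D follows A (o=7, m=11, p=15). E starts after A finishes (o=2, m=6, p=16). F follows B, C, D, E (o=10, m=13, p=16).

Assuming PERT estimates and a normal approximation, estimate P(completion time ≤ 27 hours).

te_A = (2 + 4·5 + 8)/6 = 30/6 = 5; σ²_A = ((8−2)/6)² = 1.000
te_B = (2 + 4·4 + 6)/6 = 24/6 = 4; σ²_B = ((6−2)/6)² = 0.444
te_C = (1 + 4·3 + 5)/6 = 18/6 = 3; σ²_C = ((5−1)/6)² = 0.444
te_D = (7 + 4·11 + 15)/6 = 66/6 = 11; σ²_D = ((15−7)/6)² = 1.778
te_E = (2 + 4·6 + 16)/6 = 42/6 = 7; σ²_E = ((16−2)/6)² = 5.444
te_F = (10 + 4·13 + 16)/6 = 78/6 = 13; σ²_F = ((16−10)/6)² = 1.000

Forward pass:
ES_A = 0; EF_A = 5
ES_B = 5; EF_B = 5+4 = 9
ES_C = 5; EF_C = 5+3 = 8
ES_D = 5; EF_D = 5+11 = 16
ES_E = 5; EF_E = 5+7 = 12
ES_F = max(EF_B=9, EF_C=8, EF_D=16, EF_E=12) = 16; EF_F = 16+13 = 29
Expected project duration μ = 29 hours. Critical path: A → D → F.

Variance along critical path = 1.000 + 1.778 + 1.000 = 3.778; σ = √3.778 = 1.944 hours.
Z = (27 − 29) / 1.944 = -1.029
P(T ≤ 27) = Φ(-1.029) ≈ 0.152

0.152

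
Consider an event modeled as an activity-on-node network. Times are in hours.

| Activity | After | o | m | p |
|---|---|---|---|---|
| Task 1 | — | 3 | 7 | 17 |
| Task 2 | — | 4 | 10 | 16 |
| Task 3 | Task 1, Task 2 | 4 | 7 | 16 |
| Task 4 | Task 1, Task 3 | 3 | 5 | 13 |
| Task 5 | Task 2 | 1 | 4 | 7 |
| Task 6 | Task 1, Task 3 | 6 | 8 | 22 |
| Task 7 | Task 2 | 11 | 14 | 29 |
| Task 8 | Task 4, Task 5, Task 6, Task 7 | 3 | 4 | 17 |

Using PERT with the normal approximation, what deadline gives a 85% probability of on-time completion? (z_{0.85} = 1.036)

38.7 hours

te_Task 1 = (3 + 4·7 + 17)/6 = 48/6 = 8; σ²_Task 1 = ((17−3)/6)² = 5.444
te_Task 2 = (4 + 4·10 + 16)/6 = 60/6 = 10; σ²_Task 2 = ((16−4)/6)² = 4.000
te_Task 3 = (4 + 4·7 + 16)/6 = 48/6 = 8; σ²_Task 3 = ((16−4)/6)² = 4.000
te_Task 4 = (3 + 4·5 + 13)/6 = 36/6 = 6; σ²_Task 4 = ((13−3)/6)² = 2.778
te_Task 5 = (1 + 4·4 + 7)/6 = 24/6 = 4; σ²_Task 5 = ((7−1)/6)² = 1.000
te_Task 6 = (6 + 4·8 + 22)/6 = 60/6 = 10; σ²_Task 6 = ((22−6)/6)² = 7.111
te_Task 7 = (11 + 4·14 + 29)/6 = 96/6 = 16; σ²_Task 7 = ((29−11)/6)² = 9.000
te_Task 8 = (3 + 4·4 + 17)/6 = 36/6 = 6; σ²_Task 8 = ((17−3)/6)² = 5.444

Forward pass:
ES_Task 1 = 0; EF_Task 1 = 8
ES_Task 2 = 0; EF_Task 2 = 10
ES_Task 3 = max(EF_Task 1=8, EF_Task 2=10) = 10; EF_Task 3 = 10+8 = 18
ES_Task 4 = max(EF_Task 1=8, EF_Task 3=18) = 18; EF_Task 4 = 18+6 = 24
ES_Task 5 = 10; EF_Task 5 = 10+4 = 14
ES_Task 6 = max(EF_Task 1=8, EF_Task 3=18) = 18; EF_Task 6 = 18+10 = 28
ES_Task 7 = 10; EF_Task 7 = 10+16 = 26
ES_Task 8 = max(EF_Task 4=24, EF_Task 5=14, EF_Task 6=28, EF_Task 7=26) = 28; EF_Task 8 = 28+6 = 34
Expected project duration μ = 34 hours. Critical path: Task 2 → Task 3 → Task 6 → Task 8.

Variance along critical path = 4.000 + 4.000 + 7.111 + 5.444 = 20.556; σ = 4.534 hours.
D = μ + z·σ = 34 + 1.036·4.534 = 38.7 hours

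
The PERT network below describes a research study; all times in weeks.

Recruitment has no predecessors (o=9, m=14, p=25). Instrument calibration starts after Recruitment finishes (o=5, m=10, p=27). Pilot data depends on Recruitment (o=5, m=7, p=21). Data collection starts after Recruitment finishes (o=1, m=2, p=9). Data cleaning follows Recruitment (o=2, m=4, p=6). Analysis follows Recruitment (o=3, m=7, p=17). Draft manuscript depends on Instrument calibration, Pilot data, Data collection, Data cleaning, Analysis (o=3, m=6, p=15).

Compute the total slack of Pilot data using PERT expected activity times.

3 weeks

te_Recruitment = (9 + 4·14 + 25)/6 = 90/6 = 15
te_Instrument calibration = (5 + 4·10 + 27)/6 = 72/6 = 12
te_Pilot data = (5 + 4·7 + 21)/6 = 54/6 = 9
te_Data collection = (1 + 4·2 + 9)/6 = 18/6 = 3
te_Data cleaning = (2 + 4·4 + 6)/6 = 24/6 = 4
te_Analysis = (3 + 4·7 + 17)/6 = 48/6 = 8
te_Draft manuscript = (3 + 4·6 + 15)/6 = 42/6 = 7

Forward pass:
ES_Recruitment = 0; EF_Recruitment = 15
ES_Instrument calibration = 15; EF_Instrument calibration = 15+12 = 27
ES_Pilot data = 15; EF_Pilot data = 15+9 = 24
ES_Data collection = 15; EF_Data collection = 15+3 = 18
ES_Data cleaning = 15; EF_Data cleaning = 15+4 = 19
ES_Analysis = 15; EF_Analysis = 15+8 = 23
ES_Draft manuscript = max(EF_Instrument calibration=27, EF_Pilot data=24, EF_Data collection=18, EF_Data cleaning=19, EF_Analysis=23) = 27; EF_Draft manuscript = 27+7 = 34
Expected project duration μ = 34 weeks. Critical path: Recruitment → Instrument calibration → Draft manuscript.

Backward pass:
LF_Draft manuscript = 34; LS_Draft manuscript = 34−7 = 27
LF_Analysis = LS_Draft manuscript = 27; LS_Analysis = 27−8 = 19
LF_Data cleaning = LS_Draft manuscript = 27; LS_Data cleaning = 27−4 = 23
LF_Data collection = LS_Draft manuscript = 27; LS_Data collection = 27−3 = 24
LF_Pilot data = LS_Draft manuscript = 27; LS_Pilot data = 27−9 = 18
LF_Instrument calibration = LS_Draft manuscript = 27; LS_Instrument calibration = 27−12 = 15
LF_Recruitment = min(LS_Instrument calibration=15, LS_Pilot data=18, LS_Data collection=24, LS_Data cleaning=23, LS_Analysis=19) = 15; LS_Recruitment = 15−15 = 0
Slack_Pilot data = LS_Pilot data − ES_Pilot data = 18 − 15 = 3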